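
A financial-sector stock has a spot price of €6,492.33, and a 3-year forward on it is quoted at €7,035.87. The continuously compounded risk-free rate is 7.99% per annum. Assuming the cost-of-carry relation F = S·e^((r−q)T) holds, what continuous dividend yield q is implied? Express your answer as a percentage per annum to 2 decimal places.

5.31%

From F = S·e^((r−q)T): (r − q) = ln(F/S)/T
ln(7035.87/6492.33) = ln(1.083720) = 0.080400
(r − q) = 0.080400 / (3) = 0.026800
q = r − ln(F/S)/T = 0.0799 − 0.026800 = 0.053100
q = 5.31%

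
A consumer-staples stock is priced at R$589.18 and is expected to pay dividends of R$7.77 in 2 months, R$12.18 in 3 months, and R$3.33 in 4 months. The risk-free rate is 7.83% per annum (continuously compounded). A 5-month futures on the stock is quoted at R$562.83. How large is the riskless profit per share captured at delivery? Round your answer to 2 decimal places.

PV(dividends) I = 7.77·e^(−0.0783·2/12) + 12.18·e^(−0.0783·3/12) + 3.33·e^(−0.0783·4/12) = 22.8574
Fair futures F* = (S − I)·e^(rT) = (589.18 − 22.8574)·e^0.032625 = 566.3226 × 1.033163 = 585.1036
Market R$562.83 < fair 585.1036: forward underpriced → reverse cash-and-carry (short the stock, invest proceeds at r, pay the dividends, go long the forward).
Profit at T = |F_mkt − F*| = |562.83 − 585.1036| = R$22.27 per share

R$22.27 per share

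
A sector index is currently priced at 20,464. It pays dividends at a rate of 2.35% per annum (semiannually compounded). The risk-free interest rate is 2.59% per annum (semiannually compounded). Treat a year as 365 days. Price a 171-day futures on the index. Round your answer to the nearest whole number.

20,487

F = S · (1+r/2)^(2T) / (1+q/2)^(2T)
= 20464 × 1.012129 / 1.011006 = 20464 × 1.001111
F = 20,487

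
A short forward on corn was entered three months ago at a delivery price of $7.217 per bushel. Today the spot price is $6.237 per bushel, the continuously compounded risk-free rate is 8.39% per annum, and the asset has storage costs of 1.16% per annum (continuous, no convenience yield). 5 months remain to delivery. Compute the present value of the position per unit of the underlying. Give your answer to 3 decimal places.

$0.702 per bushel

Current fair forward for the remaining 5 months: F = S·e^((r + u)·T), (r + u) = 0.0839 + 0.0116 = 0.0955
F = 6.237 · e^(0.0955 × 5/12) = 6.237 × 1.040594 = 6.4902
Value of long forward = (F − K)·e^(−rT) = (6.4902 − 7.217) · e^(−0.0839·5/12)
= -0.7268 × 0.965646 = -0.702
Short position value = −(long value) = $0.702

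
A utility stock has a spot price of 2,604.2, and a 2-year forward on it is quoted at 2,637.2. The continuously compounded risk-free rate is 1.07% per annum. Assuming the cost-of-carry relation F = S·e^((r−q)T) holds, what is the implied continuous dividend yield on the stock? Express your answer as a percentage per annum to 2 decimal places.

0.44%

From F = S·e^((r−q)T): (r − q) = ln(F/S)/T
ln(2637.2/2604.2) = ln(1.012672) = 0.012592
(r − q) = 0.012592 / (2) = 0.006296
q = r − ln(F/S)/T = 0.0107 − 0.006296 = 0.004404
q = 0.44%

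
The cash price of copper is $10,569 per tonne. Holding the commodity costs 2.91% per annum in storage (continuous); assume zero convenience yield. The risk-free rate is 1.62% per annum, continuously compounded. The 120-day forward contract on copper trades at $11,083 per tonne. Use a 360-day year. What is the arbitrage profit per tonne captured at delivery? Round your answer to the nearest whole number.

Fair forward: F* = S·e^(carry·T), with carry = (r + u) = 0.0162 + 0.0291 = 0.0453
F* = 10569 · e^(0.0453 × 120/360) = 10569 · e^0.015100 = 10569 × 1.015215 = $10729.8073
Market $11083 > fair $10729.8073: forward overpriced → cash-and-carry (buy spot, short the forward).
At maturity, profit = |F_mkt − F*| = |11083 − 10729.8073| = $353 per tonne

$353 per tonne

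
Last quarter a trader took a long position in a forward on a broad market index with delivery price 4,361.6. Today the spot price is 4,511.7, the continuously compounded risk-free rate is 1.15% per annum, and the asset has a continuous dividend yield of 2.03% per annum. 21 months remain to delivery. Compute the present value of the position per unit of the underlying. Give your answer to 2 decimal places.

79.54

Current fair forward for the remaining 21 months: F = S·e^((r − q)·T), (r − q) = 0.0115 − 0.0203 = -0.0088
F = 4511.7 · e^(-0.0088 × 21/12) = 4511.7 × 0.98471797 = 4442.7521
Value of long forward = (F − K)·e^(−rT) = (4442.7521 − 4361.6) · e^(−0.0115·21/12)
= 81.1521 × 0.98007616 = 79.54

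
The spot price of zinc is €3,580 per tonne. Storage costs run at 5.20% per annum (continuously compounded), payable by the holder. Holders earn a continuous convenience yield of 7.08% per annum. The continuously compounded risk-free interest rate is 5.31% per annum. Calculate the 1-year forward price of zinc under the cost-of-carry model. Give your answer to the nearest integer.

€3,705 per tonne

Net carry = r + u − y = 0.0531 + 0.0520 − 0.0708 = 0.0343
F = S·e^((r+u−y)T) = 3580 · e^(0.0343 × 1) = 3580 · e^0.034300
= 3580 × 1.034895 = €3,705 per tonne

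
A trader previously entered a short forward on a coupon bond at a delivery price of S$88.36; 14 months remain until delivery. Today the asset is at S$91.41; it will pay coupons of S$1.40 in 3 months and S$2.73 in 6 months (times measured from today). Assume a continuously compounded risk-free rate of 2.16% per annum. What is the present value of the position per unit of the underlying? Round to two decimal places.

-S$1.16

PV(remaining coupons) I = 1.40·e^(−0.0216·3/12) + 2.73·e^(−0.0216·6/12) = 4.0931
Current forward F = (S − I)·e^(rT) = (91.41 − 4.0931)·e^(0.0216·14/12) = 87.3169 × 1.025520 = 89.5452
Value (long) = (F − K)·e^(−rT) = (89.5452 − 88.36) × 0.975115 = 1.1557
Short position value = −(long value) = -S$1.16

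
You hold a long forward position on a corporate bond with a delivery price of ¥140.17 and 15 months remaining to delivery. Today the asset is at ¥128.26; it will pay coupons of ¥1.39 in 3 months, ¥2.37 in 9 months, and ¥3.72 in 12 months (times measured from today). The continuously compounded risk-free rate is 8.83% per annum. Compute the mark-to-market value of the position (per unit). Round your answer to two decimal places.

-¥4.25

PV(remaining coupons) I = 1.39·e^(−0.0883·3/12) + 2.37·e^(−0.0883·9/12) + 3.72·e^(−0.0883·12/12) = 6.9834
Current forward F = (S − I)·e^(rT) = (128.26 − 6.9834)·e^(0.0883·15/12) = 121.2766 × 1.116697 = 135.4292
Value (long) = (F − K)·e^(−rT) = (135.4292 − 140.17) × 0.895498 = -4.2454
Value = -¥4.25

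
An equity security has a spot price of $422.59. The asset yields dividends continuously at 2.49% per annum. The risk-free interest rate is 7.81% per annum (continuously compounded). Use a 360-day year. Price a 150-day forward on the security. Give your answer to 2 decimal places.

F = S·e^((r − q)T) = 422.59 · e^((0.0781 − 0.0249) × 150/360)
= 422.59 · e^0.022167 = 422.59 × 1.022415
F = $432.06

$432.06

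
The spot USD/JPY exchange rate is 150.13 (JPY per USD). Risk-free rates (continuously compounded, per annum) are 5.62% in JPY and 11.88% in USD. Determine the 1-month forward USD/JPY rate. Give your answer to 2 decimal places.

149.35

F = S·e^((r_JPY − r_USD)T) = 150.13 · e^((0.0562 − 0.1188) × 1/12)
= 150.13 · e^-0.005217 = 150.13 × 0.994797
F = 149.35 JPY per USD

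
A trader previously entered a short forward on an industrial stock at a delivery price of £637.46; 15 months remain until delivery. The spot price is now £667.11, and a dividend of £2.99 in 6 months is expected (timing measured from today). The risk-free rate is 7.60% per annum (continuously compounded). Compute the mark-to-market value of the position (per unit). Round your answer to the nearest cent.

PV(remaining dividends) I = 2.99·e^(−0.0760·6/12) = 2.8785
Current forward F = (S − I)·e^(rT) = (667.11 − 2.8785)·e^(0.0760·15/12) = 664.2315 × 1.099659 = 730.4281
Value (long) = (F − K)·e^(−rT) = (730.4281 − 637.46) × 0.909373 = 84.5427
Short position value = −(long value) = -£84.54

-£84.54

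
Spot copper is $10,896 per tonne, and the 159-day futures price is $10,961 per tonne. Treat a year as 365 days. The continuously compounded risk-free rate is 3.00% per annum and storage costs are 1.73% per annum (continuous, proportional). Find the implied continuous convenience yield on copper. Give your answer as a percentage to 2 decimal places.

F = S·e^((r+u−y)T) ⇒ (r+u−y) = ln(F/S)/T
ln(10961/10896) = 0.005948; /T ⇒ 0.013654
y = r + u − ln(F/S)/T = 0.0300 + 0.0173 − 0.013654 = 0.033646
y = 3.36%

3.36%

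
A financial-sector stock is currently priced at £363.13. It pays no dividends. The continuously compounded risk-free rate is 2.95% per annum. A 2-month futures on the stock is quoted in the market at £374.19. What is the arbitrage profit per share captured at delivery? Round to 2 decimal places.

Fair futures: F* = S·e^(carry·T), with carry = r = 0.0295
F* = 363.13 · e^(0.0295 × 2/12) = 363.13 · e^0.004917 = 363.13 × 1.004929 = £364.9199
Market £374.19 > fair £364.9199: forward overpriced → cash-and-carry (buy spot, short the forward).
At maturity, profit = |F_mkt − F*| = |374.19 − 364.9199| = £9.27 per share

£9.27 per share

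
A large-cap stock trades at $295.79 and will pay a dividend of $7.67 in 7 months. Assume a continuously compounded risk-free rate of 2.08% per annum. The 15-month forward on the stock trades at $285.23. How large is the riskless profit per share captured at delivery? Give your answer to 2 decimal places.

PV(dividends) I = 7.67·e^(−0.0208·7/12) = 7.5775
Fair forward F* = (S − I)·e^(rT) = (295.79 − 7.5775)·e^0.026000 = 288.2125 × 1.026341 = 295.8043
Market $285.23 < fair 295.8043: forward underpriced → reverse cash-and-carry (short the stock, invest proceeds at r, pay the dividends, go long the forward).
Profit at T = |F_mkt − F*| = |285.23 − 295.8043| = $10.57 per share

$10.57 per share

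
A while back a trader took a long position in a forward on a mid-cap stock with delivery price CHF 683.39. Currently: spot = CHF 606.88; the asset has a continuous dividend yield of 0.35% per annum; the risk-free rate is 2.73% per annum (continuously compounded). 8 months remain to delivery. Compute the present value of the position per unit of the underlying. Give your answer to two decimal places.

-CHF 65.60

Current fair forward for the remaining 8 months: F = S·e^((r − q)·T), (r − q) = 0.0273 − 0.0035 = 0.0238
F = 606.88 · e^(0.0238 × 8/12) = 606.88 × 1.015993 = 616.5858
Value of long forward = (F − K)·e^(−rT) = (616.5858 − 683.39) · e^(−0.0273·8/12)
= -66.8042 × 0.981965 = -65.60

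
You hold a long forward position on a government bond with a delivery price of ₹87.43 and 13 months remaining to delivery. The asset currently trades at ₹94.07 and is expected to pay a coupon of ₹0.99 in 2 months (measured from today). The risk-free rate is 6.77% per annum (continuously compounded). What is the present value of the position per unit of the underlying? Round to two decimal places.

PV(remaining coupons) I = 0.99·e^(−0.0677·2/12) = 0.9789
Current forward F = (S − I)·e^(rT) = (94.07 − 0.9789)·e^(0.0677·13/12) = 93.0911 × 1.076098 = 100.1751
Value (long) = (F − K)·e^(−rT) = (100.1751 − 87.43) × 0.929283 = 11.8438
Value = ₹11.84

₹11.84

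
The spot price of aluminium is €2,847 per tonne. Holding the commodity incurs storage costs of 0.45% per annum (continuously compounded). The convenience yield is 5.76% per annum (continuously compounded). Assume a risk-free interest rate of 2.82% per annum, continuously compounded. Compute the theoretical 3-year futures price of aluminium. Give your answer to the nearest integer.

Net carry = r + u − y = 0.0282 + 0.0045 − 0.0576 = -0.0249
F = S·e^((r+u−y)T) = 2847 · e^(-0.0249 × 3) = 2847 · e^-0.074700
= 2847 × 0.928022 = €2,642 per tonne

€2,642 per tonne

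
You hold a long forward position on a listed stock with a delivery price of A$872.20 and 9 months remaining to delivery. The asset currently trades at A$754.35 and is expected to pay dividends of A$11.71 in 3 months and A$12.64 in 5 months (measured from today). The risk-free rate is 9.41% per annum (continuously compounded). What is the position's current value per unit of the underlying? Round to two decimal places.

PV(remaining dividends) I = 11.71·e^(−0.0941·3/12) + 12.64·e^(−0.0941·5/12) = 23.5917
Current forward F = (S − I)·e^(rT) = (754.35 − 23.5917)·e^(0.0941·9/12) = 730.7583 × 1.073125 = 784.1950
Value (long) = (F − K)·e^(−rT) = (784.1950 − 872.20) × 0.931858 = -82.0082
Value = -A$82.01

-A$82.01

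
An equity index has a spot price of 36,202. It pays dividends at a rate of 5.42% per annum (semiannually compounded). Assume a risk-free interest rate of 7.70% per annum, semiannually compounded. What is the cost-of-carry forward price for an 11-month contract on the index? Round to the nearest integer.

F = S · (1+r/2)^(2T) / (1+q/2)^(2T)
= 36202 × 1.071713 / 1.050244 = 36202 × 1.020442
F = 36,942

36,942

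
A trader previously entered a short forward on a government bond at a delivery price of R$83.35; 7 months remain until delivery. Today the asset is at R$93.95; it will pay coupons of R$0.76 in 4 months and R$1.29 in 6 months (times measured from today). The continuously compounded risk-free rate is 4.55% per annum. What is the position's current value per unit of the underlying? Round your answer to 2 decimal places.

PV(remaining coupons) I = 0.76·e^(−0.0455·4/12) + 1.29·e^(−0.0455·6/12) = 2.0095
Current forward F = (S − I)·e^(rT) = (93.95 − 2.0095)·e^(0.0455·7/12) = 91.9405 × 1.026897 = 94.4134
Value (long) = (F − K)·e^(−rT) = (94.4134 − 83.35) × 0.973807 = 10.7736
Short position value = −(long value) = -R$10.77

-R$10.77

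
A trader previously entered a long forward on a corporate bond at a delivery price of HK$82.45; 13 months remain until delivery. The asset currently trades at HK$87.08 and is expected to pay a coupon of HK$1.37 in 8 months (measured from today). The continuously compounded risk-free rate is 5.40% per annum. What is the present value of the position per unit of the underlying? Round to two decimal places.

HK$7.99

PV(remaining coupons) I = 1.37·e^(−0.0540·8/12) = 1.3216
Current forward F = (S − I)·e^(rT) = (87.08 − 1.3216)·e^(0.0540·13/12) = 85.7584 × 1.060245 = 90.9249
Value (long) = (F − K)·e^(−rT) = (90.9249 − 82.45) × 0.943178 = 7.9933
Value = HK$7.99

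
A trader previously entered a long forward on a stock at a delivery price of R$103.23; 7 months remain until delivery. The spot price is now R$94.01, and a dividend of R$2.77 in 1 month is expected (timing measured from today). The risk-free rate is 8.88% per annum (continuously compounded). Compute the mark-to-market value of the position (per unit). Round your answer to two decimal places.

-R$6.76

PV(remaining dividends) I = 2.77·e^(−0.0888·1/12) = 2.7496
Current forward F = (S − I)·e^(rT) = (94.01 − 2.7496)·e^(0.0888·7/12) = 91.2604 × 1.053165 = 96.1123
Value (long) = (F − K)·e^(−rT) = (96.1123 − 103.23) × 0.949519 = -6.7584
Value = -R$6.76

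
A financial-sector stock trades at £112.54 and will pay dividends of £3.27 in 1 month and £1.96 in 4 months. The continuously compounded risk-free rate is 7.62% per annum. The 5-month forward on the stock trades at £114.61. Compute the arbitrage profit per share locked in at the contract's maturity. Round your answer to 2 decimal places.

£3.77 per share

PV(dividends) I = 3.27·e^(−0.0762·1/12) + 1.96·e^(−0.0762·4/12) = 5.1601
Fair forward F* = (S − I)·e^(rT) = (112.54 − 5.1601)·e^0.031750 = 107.3799 × 1.032259 = 110.8439
Market £114.61 > fair 110.8439: forward overpriced → cash-and-carry (borrow at r, buy the stock and collect the dividends, short the forward).
Profit at T = |F_mkt − F*| = |114.61 − 110.8439| = £3.77 per share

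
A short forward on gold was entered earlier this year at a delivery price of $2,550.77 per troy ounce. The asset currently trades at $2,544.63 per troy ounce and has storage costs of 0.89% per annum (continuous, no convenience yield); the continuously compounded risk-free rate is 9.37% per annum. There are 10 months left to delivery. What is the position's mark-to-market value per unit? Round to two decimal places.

Current fair forward for the remaining 10 months: F = S·e^((r + u)·T), (r + u) = 0.0937 + 0.0089 = 0.1026
F = 2544.63 · e^(0.1026 × 10/12) = 2544.63 × 1.08926156 = 2771.7676
Value of long forward = (F − K)·e^(−rT) = (2771.7676 − 2550.77) · e^(−0.0937·10/12)
= 220.9976 × 0.92488735 = 204.40
Short position value = −(long value) = -$204.40

-$204.40 per troy ounce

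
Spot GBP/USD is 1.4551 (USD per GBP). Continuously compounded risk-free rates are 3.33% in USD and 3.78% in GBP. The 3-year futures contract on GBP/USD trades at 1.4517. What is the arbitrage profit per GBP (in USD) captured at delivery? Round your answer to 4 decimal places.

Fair futures: F* = S·e^(carry·T), with carry = (r_USD − r_GBP) = 0.0333 − 0.0378 = -0.0045
F* = 1.4551 · e^(-0.0045 × 3) = 1.4551 · e^-0.013500 = 1.4551 × 0.986591 = 1.4356
Market 1.4517 > fair 1.4356: forward overpriced → cash-and-carry (buy spot, short the forward).
At maturity, profit = |F_mkt − F*| = |1.4517 − 1.4356| = 0.0161 per GBP (in USD)

0.0161 per GBP (in USD)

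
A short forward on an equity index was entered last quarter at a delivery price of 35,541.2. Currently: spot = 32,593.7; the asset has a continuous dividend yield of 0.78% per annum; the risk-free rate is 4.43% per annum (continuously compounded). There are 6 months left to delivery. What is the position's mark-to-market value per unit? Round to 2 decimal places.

Current fair forward for the remaining 6 months: F = S·e^((r − q)·T), (r − q) = 0.0443 − 0.0078 = 0.0365
F = 32593.7 · e^(0.0365 × 6/12) = 32593.7 × 1.01841755 = 33193.9961
Value of long forward = (F − K)·e^(−rT) = (33193.9961 − 35541.2) · e^(−0.0443·6/12)
= -2347.2039 × 0.97809351 = -2295.78
Short position value = −(long value) = 2295.78

2295.78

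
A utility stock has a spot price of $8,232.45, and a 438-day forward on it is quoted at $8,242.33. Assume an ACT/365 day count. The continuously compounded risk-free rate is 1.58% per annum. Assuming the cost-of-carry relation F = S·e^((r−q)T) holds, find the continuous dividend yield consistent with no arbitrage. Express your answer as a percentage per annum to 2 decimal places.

1.48%

From F = S·e^((r−q)T): (r − q) = ln(F/S)/T
ln(8242.33/8232.45) = ln(1.001200) = 0.001199
(r − q) = 0.001199 / (438/365) = 0.000999
q = r − ln(F/S)/T = 0.0158 − 0.000999 = 0.014801
q = 1.48%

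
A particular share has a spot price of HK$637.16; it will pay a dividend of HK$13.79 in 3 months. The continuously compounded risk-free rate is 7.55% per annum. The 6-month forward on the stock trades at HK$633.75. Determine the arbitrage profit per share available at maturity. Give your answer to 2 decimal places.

HK$13.87 per share

PV(dividends) I = 13.79·e^(−0.0755·3/12) = 13.5322
Fair forward F* = (S − I)·e^(rT) = (637.16 − 13.5322)·e^0.037750 = 623.6278 × 1.038472 = 647.6200
Market HK$633.75 < fair 647.6200: forward underpriced → reverse cash-and-carry (short the stock, invest proceeds at r, pay the dividends, go long the forward).
Profit at T = |F_mkt − F*| = |633.75 − 647.6200| = HK$13.87 per share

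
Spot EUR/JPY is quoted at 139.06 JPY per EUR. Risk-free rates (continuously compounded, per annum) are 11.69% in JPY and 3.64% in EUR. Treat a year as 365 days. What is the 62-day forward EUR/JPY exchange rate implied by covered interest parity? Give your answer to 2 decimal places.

140.97

F = S·e^((r_JPY − r_EUR)T) = 139.06 · e^((0.1169 − 0.0364) × 62/365)
= 139.06 · e^0.013674 = 139.06 × 1.013768
F = 140.97 JPY per EUR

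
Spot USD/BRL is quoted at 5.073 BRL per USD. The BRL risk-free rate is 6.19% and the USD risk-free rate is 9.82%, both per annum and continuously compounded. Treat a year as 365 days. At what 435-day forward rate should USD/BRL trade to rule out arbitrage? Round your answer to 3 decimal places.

4.858

F = S·e^((r_BRL − r_USD)T) = 5.073 · e^((0.0619 − 0.0982) × 435/365)
= 5.073 · e^-0.043262 = 5.073 × 0.957660
F = 4.858 BRL per USD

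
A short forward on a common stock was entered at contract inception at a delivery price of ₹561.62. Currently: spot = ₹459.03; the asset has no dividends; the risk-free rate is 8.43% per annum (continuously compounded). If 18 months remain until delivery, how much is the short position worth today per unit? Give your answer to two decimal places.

Current fair forward for the remaining 18 months: F = S·e^(r·T), r = 0.0843
F = 459.03 · e^(0.0843 × 18/12) = 459.03 × 1.134793 = 520.9040
Value of long forward = (F − K)·e^(−rT) = (520.9040 − 561.62) · e^(−0.0843·18/12)
= -40.7160 × 0.881218 = -35.88
Short position value = −(long value) = ₹35.88

₹35.88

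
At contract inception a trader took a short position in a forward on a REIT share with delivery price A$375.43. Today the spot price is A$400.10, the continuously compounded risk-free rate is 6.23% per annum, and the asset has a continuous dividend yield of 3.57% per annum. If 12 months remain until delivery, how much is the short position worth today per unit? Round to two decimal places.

Current fair forward for the remaining 12 months: F = S·e^((r − q)·T), (r − q) = 0.0623 − 0.0357 = 0.0266
F = 400.10 · e^(0.0266 × 12/12) = 400.10 × 1.026957 = 410.8855
Value of long forward = (F − K)·e^(−rT) = (410.8855 − 375.43) · e^(−0.0623·12/12)
= 35.4555 × 0.939601 = 33.31
Short position value = −(long value) = -A$33.31

-A$33.31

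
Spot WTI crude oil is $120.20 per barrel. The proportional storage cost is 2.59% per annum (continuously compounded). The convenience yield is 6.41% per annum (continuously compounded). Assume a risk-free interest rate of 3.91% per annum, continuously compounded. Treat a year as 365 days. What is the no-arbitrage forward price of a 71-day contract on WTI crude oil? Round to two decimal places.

$120.22 per barrel

Net carry = r + u − y = 0.0391 + 0.0259 − 0.0641 = 0.0009
F = S·e^((r+u−y)T) = 120.20 · e^(0.0009 × 71/365) = 120.20 · e^0.000175
= 120.20 × 1.000175 = $120.22 per barrel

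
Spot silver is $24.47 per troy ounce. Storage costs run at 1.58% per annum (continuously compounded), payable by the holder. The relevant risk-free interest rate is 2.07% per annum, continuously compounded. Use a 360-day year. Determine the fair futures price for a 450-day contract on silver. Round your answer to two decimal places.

$25.61 per troy ounce

Net carry = r + u − y = 0.0207 + 0.0158 − 0.0000 = 0.0365
F = S·e^((r+u−y)T) = 24.47 · e^(0.0365 × 450/360) = 24.47 · e^0.045625
= 24.47 × 1.046682 = $25.61 per troy ounce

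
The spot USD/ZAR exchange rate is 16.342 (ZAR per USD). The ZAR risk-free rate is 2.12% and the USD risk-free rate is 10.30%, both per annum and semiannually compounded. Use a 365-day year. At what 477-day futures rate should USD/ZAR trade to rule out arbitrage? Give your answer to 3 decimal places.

14.732

By covered interest parity, F = S · (1+r_ZAR/2)^(2T) / (1+r_USD/2)^(2T)
= 16.342 × 1.027943 / 1.140257 = 16.342 × 0.901501
F = 14.732 ZAR per USD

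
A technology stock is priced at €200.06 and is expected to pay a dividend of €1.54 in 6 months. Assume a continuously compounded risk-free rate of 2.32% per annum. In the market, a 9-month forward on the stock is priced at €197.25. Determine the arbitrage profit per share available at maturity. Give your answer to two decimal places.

€4.77 per share

PV(dividends) I = 1.54·e^(−0.0232·6/12) = 1.5222
Fair forward F* = (S − I)·e^(rT) = (200.06 − 1.5222)·e^0.017400 = 198.5378 × 1.017552 = 202.0225
Market €197.25 < fair 202.0225: forward underpriced → reverse cash-and-carry (short the stock, invest proceeds at r, pay the dividends, go long the forward).
Profit at T = |F_mkt − F*| = |197.25 − 202.0225| = €4.77 per share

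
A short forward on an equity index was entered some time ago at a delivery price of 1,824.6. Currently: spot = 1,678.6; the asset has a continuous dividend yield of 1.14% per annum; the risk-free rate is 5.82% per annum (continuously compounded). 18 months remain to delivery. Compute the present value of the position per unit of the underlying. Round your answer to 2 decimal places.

Current fair forward for the remaining 18 months: F = S·e^((r − q)·T), (r − q) = 0.0582 − 0.0114 = 0.0468
F = 1678.6 · e^(0.0468 × 18/12) = 1678.6 × 1.07272270 = 1800.6723
Value of long forward = (F − K)·e^(−rT) = (1800.6723 − 1824.6) · e^(−0.0582·18/12)
= -23.9277 × 0.91640213 = -21.93
Short position value = −(long value) = 21.93

21.93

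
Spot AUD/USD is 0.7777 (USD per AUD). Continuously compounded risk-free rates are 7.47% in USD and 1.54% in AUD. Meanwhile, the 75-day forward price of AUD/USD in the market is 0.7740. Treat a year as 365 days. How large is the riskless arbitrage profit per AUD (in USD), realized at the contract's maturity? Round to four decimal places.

0.0132 per AUD (in USD)

Fair forward: F* = S·e^(carry·T), with carry = (r_USD − r_AUD) = 0.0747 − 0.0154 = 0.0593
F* = 0.7777 · e^(0.0593 × 75/365) = 0.7777 · e^0.012185 = 0.7777 × 1.012260 = 0.7872
Market 0.7740 < fair 0.7872: forward underpriced → reverse cash-and-carry (short spot, go long the forward).
At maturity, profit = |F_mkt − F*| = |0.7740 − 0.7872| = 0.0132 per AUD (in USD)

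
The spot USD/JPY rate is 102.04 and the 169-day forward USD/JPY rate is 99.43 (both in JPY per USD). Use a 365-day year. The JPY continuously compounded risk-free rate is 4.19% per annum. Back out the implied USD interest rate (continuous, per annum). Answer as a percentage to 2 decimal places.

9.79%

F = S·e^((r_JPY − r_USD)T) ⇒ r_USD = r_JPY − ln(F/S)/T
ln(99.43/102.04) = -0.025911; /(169/365) = -0.055962
r_USD = 0.0419 + 0.055962 = 0.097862
r_USD = 9.79%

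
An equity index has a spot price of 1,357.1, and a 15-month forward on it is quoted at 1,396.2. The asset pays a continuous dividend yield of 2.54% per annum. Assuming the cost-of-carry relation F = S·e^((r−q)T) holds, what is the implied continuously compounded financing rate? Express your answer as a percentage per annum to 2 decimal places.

4.81%

From F = S·e^((r−q)T): (r − q) = ln(F/S)/T
ln(1396.2/1357.1) = ln(1.028811) = 0.028404
(r − q) = 0.028404 / (15/12) = 0.022723
r = ln(F/S)/T + q = 0.022723 + 0.0254 = 0.048123
r = 4.81%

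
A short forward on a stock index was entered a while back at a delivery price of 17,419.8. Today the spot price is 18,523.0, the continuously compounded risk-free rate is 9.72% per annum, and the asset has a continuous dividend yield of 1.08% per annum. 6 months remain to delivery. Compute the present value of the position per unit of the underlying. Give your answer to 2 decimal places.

-1829.80

Current fair forward for the remaining 6 months: F = S·e^((r − q)·T), (r − q) = 0.0972 − 0.0108 = 0.0864
F = 18523.0 · e^(0.0864 × 6/12) = 18523.0 × 1.04414670 = 19340.7293
Value of long forward = (F − K)·e^(−rT) = (19340.7293 − 17419.8) · e^(−0.0972·6/12)
= 1920.9293 × 0.95256208 = 1829.80
Short position value = −(long value) = -1829.80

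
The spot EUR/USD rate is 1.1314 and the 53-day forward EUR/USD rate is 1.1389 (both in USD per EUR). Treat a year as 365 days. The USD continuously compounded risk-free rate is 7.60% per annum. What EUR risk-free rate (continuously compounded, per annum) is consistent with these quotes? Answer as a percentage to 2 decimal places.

F = S·e^((r_USD − r_EUR)T) ⇒ r_EUR = r_USD − ln(F/S)/T
ln(1.1389/1.1314) = 0.006607; /(53/365) = 0.045501
r_EUR = 0.0760 − 0.045501 = 0.030499
r_EUR = 3.05%

3.05%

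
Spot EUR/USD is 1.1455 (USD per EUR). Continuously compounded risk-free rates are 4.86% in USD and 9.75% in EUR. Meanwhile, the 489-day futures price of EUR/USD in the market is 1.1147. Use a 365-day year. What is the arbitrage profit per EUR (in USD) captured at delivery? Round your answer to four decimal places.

Fair futures: F* = S·e^(carry·T), with carry = (r_USD − r_EUR) = 0.0486 − 0.0975 = -0.0489
F* = 1.1455 · e^(-0.0489 × 489/365) = 1.1455 · e^-0.065513 = 1.1455 × 0.936587 = 1.0729
Market 1.1147 > fair 1.0729: forward overpriced → cash-and-carry (buy spot, short the forward).
At maturity, profit = |F_mkt − F*| = |1.1147 − 1.0729| = 0.0418 per EUR (in USD)

0.0418 per EUR (in USD)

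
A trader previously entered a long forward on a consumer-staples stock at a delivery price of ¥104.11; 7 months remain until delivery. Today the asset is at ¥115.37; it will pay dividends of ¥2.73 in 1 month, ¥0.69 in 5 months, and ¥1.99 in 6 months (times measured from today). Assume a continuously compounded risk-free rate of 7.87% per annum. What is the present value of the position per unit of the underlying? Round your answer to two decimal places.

PV(remaining dividends) I = 2.73·e^(−0.0787·1/12) + 0.69·e^(−0.0787·5/12) + 1.99·e^(−0.0787·6/12) = 5.2931
Current forward F = (S − I)·e^(rT) = (115.37 − 5.2931)·e^(0.0787·7/12) = 110.0769 × 1.046978 = 115.2481
Value (long) = (F − K)·e^(−rT) = (115.2481 − 104.11) × 0.955130 = 10.6383
Value = ¥10.64

¥10.64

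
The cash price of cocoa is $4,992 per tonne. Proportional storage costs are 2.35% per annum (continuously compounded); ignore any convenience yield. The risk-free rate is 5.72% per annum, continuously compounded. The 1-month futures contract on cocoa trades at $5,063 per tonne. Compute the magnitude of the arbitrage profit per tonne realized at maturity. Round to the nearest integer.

$37 per tonne

Fair futures: F* = S·e^(carry·T), with carry = (r + u) = 0.0572 + 0.0235 = 0.0807
F* = 4992 · e^(0.0807 × 1/12) = 4992 · e^0.006725 = 4992 × 1.006748 = $5025.6860
Market $5063 > fair $5025.6860: forward overpriced → cash-and-carry (buy spot, short the forward).
At maturity, profit = |F_mkt − F*| = |5063 − 5025.6860| = $37 per tonne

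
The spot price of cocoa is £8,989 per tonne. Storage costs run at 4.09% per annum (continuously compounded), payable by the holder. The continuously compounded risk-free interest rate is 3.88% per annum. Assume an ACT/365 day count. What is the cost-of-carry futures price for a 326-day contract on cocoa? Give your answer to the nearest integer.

£9,652 per tonne

Net carry = r + u − y = 0.0388 + 0.0409 − 0.0000 = 0.0797
F = S·e^((r+u−y)T) = 8989 · e^(0.0797 × 326/365) = 8989 · e^0.071184
= 8989 × 1.073779 = £9,652 per tonne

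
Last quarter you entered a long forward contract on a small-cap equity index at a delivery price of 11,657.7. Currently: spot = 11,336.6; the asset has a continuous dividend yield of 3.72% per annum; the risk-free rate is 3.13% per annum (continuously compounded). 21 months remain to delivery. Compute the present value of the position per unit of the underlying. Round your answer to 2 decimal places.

-414.23

Current fair forward for the remaining 21 months: F = S·e^((r − q)·T), (r − q) = 0.0313 − 0.0372 = -0.0059
F = 11336.6 · e^(-0.0059 × 21/12) = 11336.6 × 0.98972812 = 11220.1518
Value of long forward = (F − K)·e^(−rT) = (11220.1518 − 11657.7) · e^(−0.0313·21/12)
= -437.5482 × 0.94669813 = -414.23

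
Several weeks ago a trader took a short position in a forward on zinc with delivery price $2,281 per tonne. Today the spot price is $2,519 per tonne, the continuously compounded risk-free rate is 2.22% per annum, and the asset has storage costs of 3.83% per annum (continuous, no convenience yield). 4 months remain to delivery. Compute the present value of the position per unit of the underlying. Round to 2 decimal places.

-$287.18 per tonne

Current fair forward for the remaining 4 months: F = S·e^((r + u)·T), (r + u) = 0.0222 + 0.0383 = 0.0605
F = 2519 · e^(0.0605 × 4/12) = 2519 × 1.02037139 = 2570.3155
Value of long forward = (F − K)·e^(−rT) = (2570.3155 − 2281) · e^(−0.0222·4/12)
= 289.3155 × 0.99262731 = 287.18
Short position value = −(long value) = -$287.18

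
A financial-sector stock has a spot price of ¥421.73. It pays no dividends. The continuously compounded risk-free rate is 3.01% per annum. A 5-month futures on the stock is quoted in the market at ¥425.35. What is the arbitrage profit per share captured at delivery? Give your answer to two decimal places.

¥1.70 per share

Fair futures: F* = S·e^(carry·T), with carry = r = 0.0301
F* = 421.73 · e^(0.0301 × 5/12) = 421.73 · e^0.012542 = 421.73 × 1.012621 = ¥427.0527
Market ¥425.35 < fair ¥427.0527: forward underpriced → reverse cash-and-carry (short spot, go long the forward).
At maturity, profit = |F_mkt − F*| = |425.35 − 427.0527| = ¥1.70 per share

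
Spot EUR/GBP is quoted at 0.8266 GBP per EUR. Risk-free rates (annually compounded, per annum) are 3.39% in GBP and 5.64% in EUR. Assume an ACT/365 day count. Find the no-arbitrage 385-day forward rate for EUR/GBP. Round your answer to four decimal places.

By covered interest parity, F = S · (1+r_GBP)^T / (1+r_EUR)^T
= 0.8266 × 1.035790 / 1.059581 = 0.8266 × 0.977547
F = 0.8080 GBP per EUR

0.8080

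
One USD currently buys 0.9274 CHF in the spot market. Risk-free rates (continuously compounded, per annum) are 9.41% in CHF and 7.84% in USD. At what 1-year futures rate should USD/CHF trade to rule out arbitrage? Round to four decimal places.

F = S·e^((r_CHF − r_USD)T) = 0.9274 · e^((0.0941 − 0.0784) × 1)
= 0.9274 · e^0.015700 = 0.9274 × 1.015824
F = 0.9421 CHF per USD

0.9421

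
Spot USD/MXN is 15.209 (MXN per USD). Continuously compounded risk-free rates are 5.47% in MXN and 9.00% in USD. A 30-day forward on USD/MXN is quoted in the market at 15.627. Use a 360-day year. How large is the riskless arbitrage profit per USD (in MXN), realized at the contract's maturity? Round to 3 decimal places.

0.463 per USD (in MXN)

Fair forward: F* = S·e^(carry·T), with carry = (r_MXN − r_USD) = 0.0547 − 0.0900 = -0.0353
F* = 15.209 · e^(-0.0353 × 30/360) = 15.209 · e^-0.002942 = 15.209 × 0.997062 = 15.1643
Market 15.627 > fair 15.1643: forward overpriced → cash-and-carry (buy spot, short the forward).
At maturity, profit = |F_mkt − F*| = |15.627 − 15.1643| = 0.463 per USD (in MXN)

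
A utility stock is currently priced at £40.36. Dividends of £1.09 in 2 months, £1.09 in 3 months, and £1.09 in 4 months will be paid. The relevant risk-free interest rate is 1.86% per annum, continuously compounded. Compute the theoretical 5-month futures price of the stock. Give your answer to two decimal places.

PV(dividends) I = 1.09·e^(−0.0186·2/12) + 1.09·e^(−0.0186·3/12) + 1.09·e^(−0.0186·4/12)
I = 1.0866 + 1.0849 + 1.0833 = 3.2548
F = (S − I)·e^(rT) = (40.36 − 3.2548) · e^(0.0186·5/12)
= 37.1052 · e^0.007750 = 37.1052 × 1.007780 = £37.39

£37.39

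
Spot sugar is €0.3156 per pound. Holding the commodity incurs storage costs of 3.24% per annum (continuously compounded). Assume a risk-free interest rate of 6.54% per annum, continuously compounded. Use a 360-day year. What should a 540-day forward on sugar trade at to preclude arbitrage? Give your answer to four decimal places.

€0.3655 per pound

Net carry = r + u − y = 0.0654 + 0.0324 − 0.0000 = 0.0978
F = S·e^((r+u−y)T) = 0.3156 · e^(0.0978 × 540/360) = 0.3156 · e^0.146700
= 0.3156 × 1.158007 = €0.3655 per pound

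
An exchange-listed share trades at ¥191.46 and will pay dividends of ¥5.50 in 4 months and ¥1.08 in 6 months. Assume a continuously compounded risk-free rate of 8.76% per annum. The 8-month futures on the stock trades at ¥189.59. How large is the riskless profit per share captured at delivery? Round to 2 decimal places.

¥6.63 per share

PV(dividends) I = 5.50·e^(−0.0876·4/12) + 1.08·e^(−0.0876·6/12) = 6.3754
Fair futures F* = (S − I)·e^(rT) = (191.46 − 6.3754)·e^0.058400 = 185.0846 × 1.060139 = 196.2154
Market ¥189.59 < fair 196.2154: forward underpriced → reverse cash-and-carry (short the stock, invest proceeds at r, pay the dividends, go long the forward).
Profit at T = |F_mkt − F*| = |189.59 − 196.2154| = ¥6.63 per share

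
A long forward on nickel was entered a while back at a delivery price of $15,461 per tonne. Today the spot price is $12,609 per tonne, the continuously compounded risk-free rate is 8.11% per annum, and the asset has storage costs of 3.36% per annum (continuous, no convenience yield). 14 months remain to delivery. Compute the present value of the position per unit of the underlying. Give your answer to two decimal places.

Current fair forward for the remaining 14 months: F = S·e^((r + u)·T), (r + u) = 0.0811 + 0.0336 = 0.1147
F = 12609 · e^(0.1147 × 14/12) = 12609 × 1.14318322 = 14414.3972
Value of long forward = (F − K)·e^(−rT) = (14414.3972 − 15461) · e^(−0.0811·14/12)
= -1046.6028 × 0.90972159 = -952.12

-$952.12 per tonne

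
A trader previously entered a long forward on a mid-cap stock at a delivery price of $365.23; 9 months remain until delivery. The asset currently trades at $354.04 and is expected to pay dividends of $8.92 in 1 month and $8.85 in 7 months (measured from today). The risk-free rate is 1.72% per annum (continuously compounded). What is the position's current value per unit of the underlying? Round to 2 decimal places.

-$24.18

PV(remaining dividends) I = 8.92·e^(−0.0172·1/12) + 8.85·e^(−0.0172·7/12) = 17.6689
Current forward F = (S − I)·e^(rT) = (354.04 − 17.6689)·e^(0.0172·9/12) = 336.3711 × 1.012984 = 340.7385
Value (long) = (F − K)·e^(−rT) = (340.7385 − 365.23) × 0.987183 = -24.1776
Value = -$24.18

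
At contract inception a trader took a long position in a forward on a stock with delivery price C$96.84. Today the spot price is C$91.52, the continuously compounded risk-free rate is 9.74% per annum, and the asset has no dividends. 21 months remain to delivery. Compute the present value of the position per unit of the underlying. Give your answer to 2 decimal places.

C$9.86

Current fair forward for the remaining 21 months: F = S·e^(r·T), r = 0.0974
F = 91.52 · e^(0.0974 × 21/12) = 91.52 × 1.185838 = 108.5279
Value of long forward = (F − K)·e^(−rT) = (108.5279 − 96.84) · e^(−0.0974·21/12)
= 11.6879 × 0.843285 = 9.86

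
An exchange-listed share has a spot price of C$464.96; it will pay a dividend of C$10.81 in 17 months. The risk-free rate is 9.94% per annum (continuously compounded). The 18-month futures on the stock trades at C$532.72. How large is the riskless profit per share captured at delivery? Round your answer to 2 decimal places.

C$3.90 per share

PV(dividends) I = 10.81·e^(−0.0994·17/12) = 9.3901
Fair futures F* = (S − I)·e^(rT) = (464.96 − 9.3901)·e^0.149100 = 455.5699 × 1.160789 = 528.8205
Market C$532.72 > fair 528.8205: forward overpriced → cash-and-carry (borrow at r, buy the stock and collect the dividends, short the forward).
Profit at T = |F_mkt − F*| = |532.72 − 528.8205| = C$3.90 per share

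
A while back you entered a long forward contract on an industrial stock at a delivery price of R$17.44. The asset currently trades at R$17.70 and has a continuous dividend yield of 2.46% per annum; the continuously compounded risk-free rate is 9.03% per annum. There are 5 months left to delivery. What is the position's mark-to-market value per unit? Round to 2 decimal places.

Current fair forward for the remaining 5 months: F = S·e^((r − q)·T), (r − q) = 0.0903 − 0.0246 = 0.0657
F = 17.70 · e^(0.0657 × 5/12) = 17.70 × 1.027753 = 18.1912
Value of long forward = (F − K)·e^(−rT) = (18.1912 − 17.44) · e^(−0.0903·5/12)
= 0.7512 × 0.963074 = 0.72

R$0.72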